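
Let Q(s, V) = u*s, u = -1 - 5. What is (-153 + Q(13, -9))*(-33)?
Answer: 7623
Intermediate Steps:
u = -6
Q(s, V) = -6*s
(-153 + Q(13, -9))*(-33) = (-153 - 6*13)*(-33) = (-153 - 78)*(-33) = -231*(-33) = 7623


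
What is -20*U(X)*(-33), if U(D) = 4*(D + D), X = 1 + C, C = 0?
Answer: 5280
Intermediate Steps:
X = 1 (X = 1 + 0 = 1)
U(D) = 8*D (U(D) = 4*(2*D) = 8*D)
-20*U(X)*(-33) = -160*(-33) = 5280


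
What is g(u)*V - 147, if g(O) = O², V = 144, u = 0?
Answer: -147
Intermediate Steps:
g(u)*V - 147 = 0²*144 - 147 = 0*144 - 147 = 0 - 147 = -147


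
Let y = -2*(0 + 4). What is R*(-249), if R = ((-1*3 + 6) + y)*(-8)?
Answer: -9960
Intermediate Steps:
y = -8 (y = -2*4 = -8)
R = 40 (R = ((-1*3 + 6) - 8)*(-8) = ((-3 + 6) - 8)*(-8) = (3 - 8)*(-8) = -5*(-8) = 40)
R*(-249) = 40*(-249) = -9960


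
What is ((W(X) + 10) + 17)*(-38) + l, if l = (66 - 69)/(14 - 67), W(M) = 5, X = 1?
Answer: -64445/53 ≈ -1215.9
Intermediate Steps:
l = 3/53 (l = -3/(-53) = -3*(-1/53) = 3/53 ≈ 0.056604)
((W(X) + 10) + 17)*(-38) + l = ((5 + 10) + 17)*(-38) + 3/53 = (15 + 17)*(-38) + 3/53 = 32*(-38) + 3/53 = -1216 + 3/53 = -64445/53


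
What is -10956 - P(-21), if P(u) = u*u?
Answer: -11397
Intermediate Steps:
P(u) = u²
-10956 - P(-21) = -10956 - 1*(-21)² = -10956 - 1*441 = -10956 - 441 = -11397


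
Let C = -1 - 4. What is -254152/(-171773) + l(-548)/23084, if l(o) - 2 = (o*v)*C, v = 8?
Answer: 4816226237/1982603966 ≈ 2.4292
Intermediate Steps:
C = -5
l(o) = 2 - 40*o (l(o) = 2 + (o*8)*(-5) = 2 + (8*o)*(-5) = 2 - 40*o)
-254152/(-171773) + l(-548)/23084 = -254152/(-171773) + (2 - 40*(-548))/23084 = -254152*(-1/171773) + (2 + 21920)*(1/23084) = 254152/171773 + 21922*(1/23084) = 254152/171773 + 10961/11542 = 4816226237/1982603966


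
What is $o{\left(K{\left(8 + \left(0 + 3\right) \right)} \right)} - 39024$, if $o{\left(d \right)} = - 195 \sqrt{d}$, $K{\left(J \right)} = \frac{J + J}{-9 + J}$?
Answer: $-39024 - 195 \sqrt{11} \approx -39671.0$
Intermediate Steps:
$K{\left(J \right)} = \frac{2 J}{-9 + J}$
$o{\left(K{\left(8 + \left(0 + 3\right) \right)} \right)} - 39024 = - 195 \sqrt{\frac{2 \left(8 + \left(0 + 3\right)\right)}{-9 + \left(8 + \left(0 + 3\right)\right)}} - 39024 = - 195 \sqrt{\frac{2 \left(8 + 3\right)}{-9 + \left(8 + 3\right)}} - 39024 = - 195 \sqrt{2 \cdot 11 \frac{1}{-9 + 11}} - 39024 = - 195 \sqrt{2 \cdot 11 \cdot \frac{1}{2}} - 39024 = - 195 \sqrt{11} - 39024 = -39024 - 195 \sqrt{11}$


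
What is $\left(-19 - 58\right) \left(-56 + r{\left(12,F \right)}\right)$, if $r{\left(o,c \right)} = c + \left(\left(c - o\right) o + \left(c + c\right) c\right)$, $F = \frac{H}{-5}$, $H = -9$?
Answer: $\frac{327481}{25} \approx 13099.0$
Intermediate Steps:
$F = \frac{9}{5}$ ($F = - \frac{9}{-5} = \left(-9\right) \left(- \frac{1}{5}\right) = \frac{9}{5} \approx 1.8$)
$r{\left(o,c \right)} = c + 2 c^{2} + o \left(c - o\right)$ ($r{\left(o,c \right)} = c + \left(o \left(c - o\right) + 2 c c\right) = c + \left(o \left(c - o\right) + 2 c^{2}\right) = c + \left(2 c^{2} + o \left(c - o\right)\right) = c + 2 c^{2} + o \left(c - o\right)$)
$\left(-19 - 58\right) \left(-56 + r{\left(12,F \right)}\right) = \left(-19 - 58\right) \left(-56 + \left(\frac{9}{5} - 12^{2} + 2 \left(\frac{9}{5}\right)^{2} + \frac{9}{5} \cdot 12\right)\right) = - 77 \left(-56 + \left(\frac{9}{5} - 144 + 2 \cdot \frac{81}{25} + \frac{108}{5}\right)\right) = - 77 \left(-56 + \left(\frac{9}{5} - 144 + \frac{162}{25} + \frac{108}{5}\right)\right) = - 77 \left(-56 - \frac{2853}{25}\right) = \left(-77\right) \left(- \frac{4253}{25}\right) = \frac{327481}{25}$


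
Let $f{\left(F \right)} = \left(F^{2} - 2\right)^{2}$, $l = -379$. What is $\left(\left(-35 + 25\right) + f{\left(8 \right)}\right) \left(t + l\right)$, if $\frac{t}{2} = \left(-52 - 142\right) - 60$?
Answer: $-3400758$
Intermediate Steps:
$t = -508$ ($t = 2 \left(\left(-52 - 142\right) - 60\right) = 2 \left(-194 - 60\right) = 2 \left(-254\right) = -508$)
$f{\left(F \right)} = \left(-2 + F^{2}\right)^{2}$
$\left(\left(-35 + 25\right) + f{\left(8 \right)}\right) \left(t + l\right) = \left(\left(-35 + 25\right) + \left(-2 + 8^{2}\right)^{2}\right) \left(-508 - 379\right) = \left(-10 + \left(-2 + 64\right)^{2}\right) \left(-887\right) = \left(-10 + 62^{2}\right) \left(-887\right) = \left(-10 + 3844\right) \left(-887\right) = 3834 \left(-887\right) = -3400758$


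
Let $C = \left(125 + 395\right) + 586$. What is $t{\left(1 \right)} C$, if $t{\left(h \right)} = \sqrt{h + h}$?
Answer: $1106 \sqrt{2} \approx 1564.1$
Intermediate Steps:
$t{\left(h \right)} = \sqrt{2} \sqrt{h}$ ($t{\left(h \right)} = \sqrt{2 h} = \sqrt{2} \sqrt{h}$)
$C = 1106$ ($C = 520 + 586 = 1106$)
$t{\left(1 \right)} C = \sqrt{2} \sqrt{1} \cdot 1106 = \sqrt{2} \cdot 1 \cdot 1106 = \sqrt{2} \cdot 1106 = 1106 \sqrt{2}$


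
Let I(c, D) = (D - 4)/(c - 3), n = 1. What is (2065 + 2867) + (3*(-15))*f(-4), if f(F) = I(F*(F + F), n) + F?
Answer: 148383/29 ≈ 5116.7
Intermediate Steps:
I(c, D) = (-4 + D)/(-3 + c)
f(F) = F - 3/(-3 + 2*F**2) (f(F) = (-4 + 1)/(-3 + F*(F + F)) + F = -3/(-3 + F*(2*F)) + F = -3/(-3 + 2*F**2) + F = F - 3/(-3 + 2*F**2))
(2065 + 2867) + (3*(-15))*f(-4) = (2065 + 2867) + (3*(-15))*((-3 - 4*(-3 + 2*(-4)**2))/(-3 + 2*(-4)**2)) = 4932 - 45*(-3 - 4*(-3 + 2*16))/(-3 + 2*16) = 4932 - 45*(-3 - 4*(-3 + 32))/(-3 + 32) = 4932 - 45*(-3 - 4*29)/29 = 4932 - 45*(-3 - 116)/29 = 4932 - 45*(-119)/29 = 4932 - 45*(-119/29) = 4932 + 5355/29 = 148383/29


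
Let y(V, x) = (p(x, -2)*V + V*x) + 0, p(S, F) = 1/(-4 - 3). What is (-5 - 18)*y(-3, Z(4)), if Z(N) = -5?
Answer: -2484/7 ≈ -354.86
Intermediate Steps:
p(S, F) = -1/7 (p(S, F) = 1/(-7) = -1/7)
y(V, x) = -V/7 + V*x (y(V, x) = (-V/7 + V*x) + 0 = -V/7 + V*x)
(-5 - 18)*y(-3, Z(4)) = (-5 - 18)*(-3*(-1/7 - 5)) = -(-69)*(-36)/7 = -23*108/7 = -2484/7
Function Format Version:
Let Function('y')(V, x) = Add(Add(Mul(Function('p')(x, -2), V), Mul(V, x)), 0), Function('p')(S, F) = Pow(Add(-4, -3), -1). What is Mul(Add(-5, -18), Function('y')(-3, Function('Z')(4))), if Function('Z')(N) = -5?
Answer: Rational(-2484, 7) ≈ -354.86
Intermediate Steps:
Function('p')(S, F) = Rational(-1, 7) (Function('p')(S, F) = Pow(-7, -1) = Rational(-1, 7))
Function('y')(V, x) = Add(Mul(Rational(-1, 7), V), Mul(V, x)) (Function('y')(V, x) = Add(Add(Mul(Rational(-1, 7), V), Mul(V, x)), 0) = Add(Mul(Rational(-1, 7), V), Mul(V, x)))
Mul(Add(-5, -18), Function('y')(-3, Function('Z')(4))) = Mul(Add(-5, -18), Mul(-3, Add(Rational(-1, 7), -5))) = Mul(-23, Mul(-3, Rational(-36, 7))) = Mul(-23, Rational(108, 7)) = Rational(-2484, 7)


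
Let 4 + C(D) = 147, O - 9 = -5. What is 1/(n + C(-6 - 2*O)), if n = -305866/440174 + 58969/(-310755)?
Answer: 68393135685/9719715398237 ≈ 0.0070365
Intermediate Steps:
O = 4 (O = 9 - 5 = 4)
C(D) = 143 (C(D) = -4 + 147 = 143)
n = -60503004718/68393135685 (n = -305866*1/440174 + 58969*(-1/310755) = -152933/220087 - 58969/310755 = -60503004718/68393135685 ≈ -0.88464)
1/(n + C(-6 - 2*O)) = 1/(-60503004718/68393135685 + 143) = 1/(9719715398237/68393135685) = 68393135685/9719715398237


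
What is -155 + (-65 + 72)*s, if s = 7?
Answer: -106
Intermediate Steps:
-155 + (-65 + 72)*s = -155 + (-65 + 72)*7 = -155 + 7*7 = -155 + 49 = -106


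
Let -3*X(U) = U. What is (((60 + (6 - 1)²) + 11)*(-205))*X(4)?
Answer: 26240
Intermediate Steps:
X(U) = -U/3
(((60 + (6 - 1)²) + 11)*(-205))*X(4) = (((60 + (6 - 1)²) + 11)*(-205))*(-⅓*4) = (((60 + 5²) + 11)*(-205))*(-4/3) = (((60 + 25) + 11)*(-205))*(-4/3) = ((85 + 11)*(-205))*(-4/3) = (96*(-205))*(-4/3) = -19680*(-4/3) = 26240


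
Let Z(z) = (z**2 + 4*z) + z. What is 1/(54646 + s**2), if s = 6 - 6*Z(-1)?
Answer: 1/55546 ≈ 1.8003e-5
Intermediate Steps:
Z(z) = z**2 + 5*z
s = 30 (s = 6 - (-6)*(5 - 1) = 6 - (-6)*4 = 6 - 6*(-4) = 6 + 24 = 30)
1/(54646 + s**2) = 1/(54646 + 30**2) = 1/(54646 + 900) = 1/55546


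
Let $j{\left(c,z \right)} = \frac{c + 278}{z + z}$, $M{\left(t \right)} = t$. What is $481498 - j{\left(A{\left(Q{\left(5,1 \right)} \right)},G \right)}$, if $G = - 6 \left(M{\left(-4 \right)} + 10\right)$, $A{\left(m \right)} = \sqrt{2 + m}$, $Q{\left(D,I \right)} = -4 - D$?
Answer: $\frac{17334067}{36} + \frac{i \sqrt{7}}{72} \approx 4.815 \cdot 10^{5} + 0.036747 i$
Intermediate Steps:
$G = -36$ ($G = - 6 \left(-4 + 10\right) = \left(-6\right) 6 = -36$)
$j{\left(c,z \right)} = \frac{278 + c}{2 z}$
$481498 - j{\left(A{\left(Q{\left(5,1 \right)} \right)},G \right)} = 481498 - \frac{278 + \sqrt{2 - 9}}{2 \left(-36\right)} = 481498 - \frac{1}{2} \left(- \frac{1}{36}\right) \left(278 + \sqrt{2 - 9}\right) = 481498 - \frac{1}{2} \left(- \frac{1}{36}\right) \left(278 + \sqrt{-7}\right) = 481498 - \frac{1}{2} \left(- \frac{1}{36}\right) \left(278 + i \sqrt{7}\right) = 481498 - \left(- \frac{139}{36} - \frac{i \sqrt{7}}{72}\right) = 481498 + \left(\frac{139}{36} + \frac{i \sqrt{7}}{72}\right) = \frac{17334067}{36} + \frac{i \sqrt{7}}{72}$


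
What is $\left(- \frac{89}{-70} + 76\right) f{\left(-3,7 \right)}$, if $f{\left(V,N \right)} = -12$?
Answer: $- \frac{32454}{35} \approx -927.26$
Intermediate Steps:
$\left(- \frac{89}{-70} + 76\right) f{\left(-3,7 \right)} = \left(- \frac{89}{-70} + 76\right) \left(-12\right) = \left(\left(-89\right) \left(- \frac{1}{70}\right) + 76\right) \left(-12\right) = \left(\frac{89}{70} + 76\right) \left(-12\right) = \frac{5409}{70} \left(-12\right) = - \frac{32454}{35}$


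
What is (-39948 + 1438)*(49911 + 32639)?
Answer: -3179000500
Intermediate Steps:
(-39948 + 1438)*(49911 + 32639) = -38510*82550 = -3179000500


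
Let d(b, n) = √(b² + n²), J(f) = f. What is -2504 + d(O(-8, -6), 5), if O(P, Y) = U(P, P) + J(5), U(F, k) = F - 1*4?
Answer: -2504 + √74 ≈ -2495.4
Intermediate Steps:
U(F, k) = -4 + F (U(F, k) = F - 4 = -4 + F)
O(P, Y) = 1 + P (O(P, Y) = (-4 + P) + 5 = 1 + P)
-2504 + d(O(-8, -6), 5) = -2504 + √((1 - 8)² + 5²) = -2504 + √((-7)² + 25) = -2504 + √(49 + 25) = -2504 + √74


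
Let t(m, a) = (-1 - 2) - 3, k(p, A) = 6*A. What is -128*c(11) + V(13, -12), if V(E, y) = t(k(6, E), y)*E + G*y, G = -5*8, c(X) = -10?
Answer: 1682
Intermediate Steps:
G = -40
t(m, a) = -6 (t(m, a) = -3 - 3 = -6)
V(E, y) = -40*y - 6*E (V(E, y) = -6*E - 40*y = -40*y - 6*E)
-128*c(11) + V(13, -12) = -128*(-10) + (-40*(-12) - 6*13) = 1280 + (480 - 78) = 1280 + 402 = 1682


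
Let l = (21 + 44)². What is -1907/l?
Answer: -1907/4225 ≈ -0.45136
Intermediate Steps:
l = 4225 (l = 65² = 4225)
-1907/l = -1907/4225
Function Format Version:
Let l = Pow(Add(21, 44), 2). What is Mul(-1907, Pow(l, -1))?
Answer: Rational(-1907, 4225) ≈ -0.45136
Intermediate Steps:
l = 4225 (l = Pow(65, 2) = 4225)
Mul(-1907, Pow(l, -1)) = Mul(-1907, Pow(4225, -1)) = Mul(-1907, Rational(1, 4225)) = Rational(-1907, 4225)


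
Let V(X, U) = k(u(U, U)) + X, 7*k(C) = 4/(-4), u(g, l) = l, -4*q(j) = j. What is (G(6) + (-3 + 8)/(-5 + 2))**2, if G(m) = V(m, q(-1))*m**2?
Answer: 19298449/441 ≈ 43761.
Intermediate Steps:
q(j) = -j/4
k(C) = -1/7 (k(C) = (4/(-4))/7 = (4*(-1/4))/7 = (1/7)*(-1) = -1/7)
V(X, U) = -1/7 + X
G(m) = m**2*(-1/7 + m) (G(m) = (-1/7 + m)*m**2 = m**2*(-1/7 + m))
(G(6) + (-3 + 8)/(-5 + 2))**2 = (6**2*(-1/7 + 6) + (-3 + 8)/(-5 + 2))**2 = (36*(41/7) + 5/(-3))**2 = (1476/7 + 5*(-1/3))**2 = (1476/7 - 5/3)**2 = (4393/21)**2 = 19298449/441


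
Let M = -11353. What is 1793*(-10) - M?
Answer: -6577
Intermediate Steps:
1793*(-10) - M = 1793*(-10) - 1*(-11353) = -17930 + 11353 = -6577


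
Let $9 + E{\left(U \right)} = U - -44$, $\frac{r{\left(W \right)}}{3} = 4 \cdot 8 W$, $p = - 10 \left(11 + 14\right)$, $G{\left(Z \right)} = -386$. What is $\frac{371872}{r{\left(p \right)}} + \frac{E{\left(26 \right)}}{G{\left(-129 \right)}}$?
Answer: $- \frac{1132864}{72375} \approx -15.653$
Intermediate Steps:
$p = -250$ ($p = \left(-10\right) 25 = -250$)
$r{\left(W \right)} = 96 W$ ($r{\left(W \right)} = 3 \cdot 4 \cdot 8 W = 3 \cdot 32 W = 96 W$)
$E{\left(U \right)} = 35 + U$ ($E{\left(U \right)} = -9 + \left(U - -44\right) = -9 + \left(U + 44\right) = -9 + \left(44 + U\right) = 35 + U$)
$\frac{371872}{r{\left(p \right)}} + \frac{E{\left(26 \right)}}{G{\left(-129 \right)}} = \frac{371872}{96 \left(-250\right)} + \frac{35 + 26}{-386} = \frac{371872}{-24000} + 61 \left(- \frac{1}{386}\right) = 371872 \left(- \frac{1}{24000}\right) - \frac{61}{386} = - \frac{11621}{750} - \frac{61}{386} = - \frac{1132864}{72375}$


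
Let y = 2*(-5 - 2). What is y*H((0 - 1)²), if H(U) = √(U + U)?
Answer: -14*√2 ≈ -19.799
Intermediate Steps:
H(U) = √2*√U (H(U) = √(2*U) = √2*√U)
y = -14 (y = 2*(-7) = -14)
y*H((0 - 1)²) = -14*√2*√((0 - 1)²) = -14*√2*√((-1)²) = -14*√2*√1 = -14*√2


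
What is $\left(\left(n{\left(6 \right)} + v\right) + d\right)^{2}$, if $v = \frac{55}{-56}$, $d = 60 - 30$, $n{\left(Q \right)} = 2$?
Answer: $\frac{3017169}{3136} \approx 962.11$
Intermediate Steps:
$d = 30$ ($d = 60 - 30 = 30$)
$v = - \frac{55}{56}$ ($v = 55 \left(- \frac{1}{56}\right) = - \frac{55}{56} \approx -0.98214$)
$\left(\left(n{\left(6 \right)} + v\right) + d\right)^{2} = \left(\left(2 - \frac{55}{56}\right) + 30\right)^{2} = \left(\frac{57}{56} + 30\right)^{2} = \left(\frac{1737}{56}\right)^{2} = \frac{3017169}{3136}$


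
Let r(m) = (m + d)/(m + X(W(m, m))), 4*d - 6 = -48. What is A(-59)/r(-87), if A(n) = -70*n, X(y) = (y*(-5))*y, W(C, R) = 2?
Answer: 176764/39 ≈ 4532.4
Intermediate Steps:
d = -21/2 (d = 3/2 + (¼)*(-48) = 3/2 - 12 = -21/2 ≈ -10.500)
X(y) = -5*y² (X(y) = (-5*y)*y = -5*y²)
r(m) = (-21/2 + m)/(-20 + m) (r(m) = (m - 21/2)/(m - 5*2²) = (-21/2 + m)/(m - 5*4) = (-21/2 + m)/(m - 20) = (-21/2 + m)/(-20 + m))
A(-59)/r(-87) = (-70*(-59))/(((-21/2 - 87)/(-20 - 87))) = 4130/((-195/2/(-107))) = 4130/((-1/107*(-195/2))) = 4130/(195/214) = 4130*(214/195) = 176764/39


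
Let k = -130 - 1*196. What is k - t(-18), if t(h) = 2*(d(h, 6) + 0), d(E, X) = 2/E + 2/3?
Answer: -2944/9 ≈ -327.11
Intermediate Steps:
d(E, X) = ⅔ + 2/E (d(E, X) = 2/E + 2*(⅓) = 2/E + ⅔ = ⅔ + 2/E)
t(h) = 4/3 + 4/h (t(h) = 2*((⅔ + 2/h) + 0) = 2*(⅔ + 2/h) = 4/3 + 4/h)
k = -326 (k = -130 - 196 = -326)
k - t(-18) = -326 - (4/3 + 4/(-18)) = -326 - (4/3 + 4*(-1/18)) = -326 - (4/3 - 2/9) = -326 - 1*10/9 = -326 - 10/9 = -2944/9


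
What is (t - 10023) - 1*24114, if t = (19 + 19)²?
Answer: -32693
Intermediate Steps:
t = 1444 (t = 38² = 1444)
(t - 10023) - 1*24114 = (1444 - 10023) - 1*24114 = -8579 - 24114 = -32693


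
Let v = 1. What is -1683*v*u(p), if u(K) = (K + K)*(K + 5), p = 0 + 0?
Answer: 0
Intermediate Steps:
p = 0
u(K) = 2*K*(5 + K) (u(K) = (2*K)*(5 + K) = 2*K*(5 + K))
-1683*v*u(p) = -1683*2*0*(5 + 0) = -1683*2*0*5 = -1683*0 = 0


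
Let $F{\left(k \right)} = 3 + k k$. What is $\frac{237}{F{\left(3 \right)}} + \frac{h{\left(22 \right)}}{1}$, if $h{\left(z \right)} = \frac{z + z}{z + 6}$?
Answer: $\frac{597}{28} \approx 21.321$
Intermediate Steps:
$F{\left(k \right)} = 3 + k^{2}$
$h{\left(z \right)} = \frac{2 z}{6 + z}$
$\frac{237}{F{\left(3 \right)}} + \frac{h{\left(22 \right)}}{1} = \frac{237}{3 + 3^{2}} + \frac{2 \cdot 22 \frac{1}{6 + 22}}{1} = \frac{237}{3 + 9} + 2 \cdot 22 \cdot \frac{1}{28} \cdot 1 = \frac{237}{12} + 2 \cdot 22 \cdot \frac{1}{28} \cdot 1 = 237 \cdot \frac{1}{12} + \frac{11}{7} \cdot 1 = \frac{79}{4} + \frac{11}{7} = \frac{597}{28}$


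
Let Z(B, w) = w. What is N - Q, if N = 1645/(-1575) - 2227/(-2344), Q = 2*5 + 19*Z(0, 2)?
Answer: -5072993/105480 ≈ -48.094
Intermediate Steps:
Q = 48 (Q = 2*5 + 19*2 = 10 + 38 = 48)
N = -9953/105480 (N = 1645*(-1/1575) - 2227*(-1/2344) = -47/45 + 2227/2344 = -9953/105480 ≈ -0.094359)
N - Q = -9953/105480 - 1*48 = -9953/105480 - 48 = -5072993/105480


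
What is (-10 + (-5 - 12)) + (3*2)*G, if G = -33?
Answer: -225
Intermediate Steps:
(-10 + (-5 - 12)) + (3*2)*G = (-10 + (-5 - 12)) + (3*2)*(-33) = (-10 - 17) + 6*(-33) = -27 - 198 = -225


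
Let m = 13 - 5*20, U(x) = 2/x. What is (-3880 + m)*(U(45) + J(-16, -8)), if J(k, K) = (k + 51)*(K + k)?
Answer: 149944666/45 ≈ 3.3321e+6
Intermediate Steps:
J(k, K) = (51 + k)*(K + k)
m = -87 (m = 13 - 100 = -87)
(-3880 + m)*(U(45) + J(-16, -8)) = (-3880 - 87)*(2/45 + ((-16)² + 51*(-8) + 51*(-16) - 8*(-16))) = -3967*(2*(1/45) + (256 - 408 - 816 + 128)) = -3967*(2/45 - 840) = -3967*(-37798/45) = 149944666/45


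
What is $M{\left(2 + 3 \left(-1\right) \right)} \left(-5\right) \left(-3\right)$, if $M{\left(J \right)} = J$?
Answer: $-15$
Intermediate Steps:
$M{\left(2 + 3 \left(-1\right) \right)} \left(-5\right) \left(-3\right) = \left(2 + 3 \left(-1\right)\right) \left(-5\right) \left(-3\right) = \left(2 - 3\right) \left(-5\right) \left(-3\right) = \left(-1\right) \left(-5\right) \left(-3\right) = 5 \left(-3\right) = -15$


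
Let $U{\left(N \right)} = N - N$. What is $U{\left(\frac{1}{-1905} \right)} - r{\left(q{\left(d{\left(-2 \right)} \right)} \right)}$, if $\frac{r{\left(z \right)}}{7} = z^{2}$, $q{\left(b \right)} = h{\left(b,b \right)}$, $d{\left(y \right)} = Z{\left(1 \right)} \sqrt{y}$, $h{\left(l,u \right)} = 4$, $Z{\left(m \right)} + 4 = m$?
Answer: $-112$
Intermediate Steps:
$Z{\left(m \right)} = -4 + m$
$d{\left(y \right)} = - 3 \sqrt{y}$ ($d{\left(y \right)} = \left(-4 + 1\right) \sqrt{y} = - 3 \sqrt{y}$)
$q{\left(b \right)} = 4$
$U{\left(N \right)} = 0$
$r{\left(z \right)} = 7 z^{2}$
$U{\left(\frac{1}{-1905} \right)} - r{\left(q{\left(d{\left(-2 \right)} \right)} \right)} = 0 - 7 \cdot 4^{2} = 0 - 7 \cdot 16 = 0 - 112 = -112$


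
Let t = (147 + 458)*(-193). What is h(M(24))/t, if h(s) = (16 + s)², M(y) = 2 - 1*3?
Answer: -45/23353 ≈ -0.0019269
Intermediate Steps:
M(y) = -1 (M(y) = 2 - 3 = -1)
t = -116765 (t = 605*(-193) = -116765)
h(M(24))/t = (16 - 1)²/(-116765) = 15²*(-1/116765) = 225*(-1/116765) = -45/23353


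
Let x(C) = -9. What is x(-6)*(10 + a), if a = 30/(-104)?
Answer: -4545/52 ≈ -87.404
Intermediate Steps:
a = -15/52 (a = 30*(-1/104) = -15/52 ≈ -0.28846)
x(-6)*(10 + a) = -9*(10 - 15/52) = -9*505/52 = -4545/52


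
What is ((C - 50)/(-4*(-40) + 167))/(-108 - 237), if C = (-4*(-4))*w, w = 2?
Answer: 2/12535 ≈ 0.00015955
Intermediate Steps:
C = 32 (C = -4*(-4)*2 = 16*2 = 32)
((C - 50)/(-4*(-40) + 167))/(-108 - 237) = ((32 - 50)/(-4*(-40) + 167))/(-108 - 237) = -18/(160 + 167)/(-345) = -18/327*(-1/345) = -18*1/327*(-1/345) = -6/109*(-1/345) = 2/12535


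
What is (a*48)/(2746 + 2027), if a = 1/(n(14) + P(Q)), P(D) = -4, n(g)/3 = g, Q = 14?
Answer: 8/30229 ≈ 0.00026465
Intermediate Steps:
n(g) = 3*g
a = 1/38 (a = 1/(3*14 - 4) = 1/(42 - 4) = 1/38 ≈ 0.026316)
(a*48)/(2746 + 2027) = ((1/38)*48)/(2746 + 2027) = (24/19)/4773 = (24/19)*(1/4773) = 8/30229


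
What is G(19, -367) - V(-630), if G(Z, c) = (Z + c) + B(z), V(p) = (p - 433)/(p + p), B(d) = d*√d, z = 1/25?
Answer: -10988323/31500 ≈ -348.84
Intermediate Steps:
z = 1/25 ≈ 0.040000
B(d) = d^(3/2)
V(p) = (-433 + p)/(2*p) (V(p) = (-433 + p)/((2*p)) = (-433 + p)*(1/(2*p)) = (-433 + p)/(2*p))
G(Z, c) = 1/125 + Z + c (G(Z, c) = (Z + c) + (1/25)^(3/2) = (Z + c) + 1/125 = 1/125 + Z + c)
G(19, -367) - V(-630) = (1/125 + 19 - 367) - (-433 - 630)/(2*(-630)) = -43499/125 - (-1)*(-1063)/(2*630) = -43499/125 - 1*1063/1260 = -43499/125 - 1063/1260 = -10988323/31500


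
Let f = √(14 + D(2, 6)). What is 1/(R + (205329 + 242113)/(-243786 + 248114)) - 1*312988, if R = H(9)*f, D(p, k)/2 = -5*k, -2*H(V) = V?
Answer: -740464314868312/2365791455 + 21073032*I*√46/54413203465 ≈ -3.1299e+5 + 0.0026266*I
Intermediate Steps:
H(V) = -V/2
D(p, k) = -10*k (D(p, k) = 2*(-5*k) = -10*k)
f = I*√46 (f = √(14 - 10*6) = √(14 - 60) = √(-46) = I*√46 ≈ 6.7823*I)
R = -9*I*√46/2 (R = (-½*9)*(I*√46) = -9*I*√46/2 ≈ -30.52*I)
1/(R + (205329 + 242113)/(-243786 + 248114)) - 1*312988 = 1/(-9*I*√46/2 + (205329 + 242113)/(-243786 + 248114)) - 1*312988 = 1/(-9*I*√46/2 + 447442/4328) - 312988 = 1/(-9*I*√46/2 + 447442*(1/4328)) - 312988 = 1/(-9*I*√46/2 + 223721/2164) - 312988 = 1/(223721/2164 - 9*I*√46/2) - 312988 = -312988 + 1/(223721/2164 - 9*I*√46/2)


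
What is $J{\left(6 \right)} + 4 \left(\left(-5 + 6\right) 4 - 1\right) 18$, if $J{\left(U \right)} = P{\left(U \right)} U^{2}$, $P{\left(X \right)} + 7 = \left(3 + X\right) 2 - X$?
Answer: $396$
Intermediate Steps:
$P{\left(X \right)} = -1 + X$ ($P{\left(X \right)} = -7 - \left(X - \left(3 + X\right) 2\right) = -7 + \left(\left(6 + 2 X\right) - X\right) = -7 + \left(6 + X\right) = -1 + X$)
$J{\left(U \right)} = U^{2} \left(-1 + U\right)$ ($J{\left(U \right)} = \left(-1 + U\right) U^{2} = U^{2} \left(-1 + U\right)$)
$J{\left(6 \right)} + 4 \left(\left(-5 + 6\right) 4 - 1\right) 18 = 6^{2} \left(-1 + 6\right) + 4 \left(\left(-5 + 6\right) 4 - 1\right) 18 = 36 \cdot 5 + 4 \left(1 \cdot 4 - 1\right) 18 = 180 + 4 \left(4 - 1\right) 18 = 180 + 4 \cdot 3 \cdot 18 = 180 + 12 \cdot 18 = 180 + 216 = 396$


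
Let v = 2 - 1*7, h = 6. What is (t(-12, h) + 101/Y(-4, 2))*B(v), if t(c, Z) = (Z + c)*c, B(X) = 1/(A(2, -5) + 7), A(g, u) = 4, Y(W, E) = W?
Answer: 17/4 ≈ 4.2500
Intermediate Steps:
v = -5 (v = 2 - 7 = -5)
B(X) = 1/11 (B(X) = 1/(4 + 7) = 1/11)
t(c, Z) = c*(Z + c)
(t(-12, h) + 101/Y(-4, 2))*B(v) = (-12*(6 - 12) + 101/(-4))*(1/11) = (-12*(-6) + 101*(-¼))*(1/11) = (72 - 101/4)*(1/11) = (187/4)*(1/11) = 17/4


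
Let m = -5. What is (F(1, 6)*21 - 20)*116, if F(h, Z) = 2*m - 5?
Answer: -38860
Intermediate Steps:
F(h, Z) = -15 (F(h, Z) = 2*(-5) - 5 = -10 - 5 = -15)
(F(1, 6)*21 - 20)*116 = (-15*21 - 20)*116 = (-315 - 20)*116 = -335*116 = -38860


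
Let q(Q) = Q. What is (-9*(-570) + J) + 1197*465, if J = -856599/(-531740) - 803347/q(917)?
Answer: 273478734248803/487605580 ≈ 5.6086e+5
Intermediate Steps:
J = -426386232497/487605580 (J = -856599/(-531740) - 803347/917 = -856599*(-1/531740) - 803347*1/917 = 856599/531740 - 803347/917 = -426386232497/487605580 ≈ -874.45)
(-9*(-570) + J) + 1197*465 = (-9*(-570) - 426386232497/487605580) + 1197*465 = (5130 - 426386232497/487605580) + 556605 = 2075030392903/487605580 + 556605 = 273478734248803/487605580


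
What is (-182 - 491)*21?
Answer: -14133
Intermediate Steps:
(-182 - 491)*21 = -673*21 = -14133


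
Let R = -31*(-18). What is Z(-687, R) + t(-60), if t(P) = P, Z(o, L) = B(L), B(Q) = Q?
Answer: 498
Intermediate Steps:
R = 558
Z(o, L) = L
Z(-687, R) + t(-60) = 558 - 60 = 498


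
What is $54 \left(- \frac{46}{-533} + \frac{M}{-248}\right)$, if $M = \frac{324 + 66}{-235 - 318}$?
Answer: $\frac{87972669}{18274438} \approx 4.814$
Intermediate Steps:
$M = - \frac{390}{553}$ ($M = \frac{390}{-553} = 390 \left(- \frac{1}{553}\right) = - \frac{390}{553} \approx -0.70524$)
$54 \left(- \frac{46}{-533} + \frac{M}{-248}\right) = 54 \left(- \frac{46}{-533} - \frac{390}{553 \left(-248\right)}\right) = 54 \left(\left(-46\right) \left(- \frac{1}{533}\right) - - \frac{195}{68572}\right) = 54 \left(\frac{46}{533} + \frac{195}{68572}\right) = 54 \cdot \frac{3258247}{36548876} = \frac{87972669}{18274438}$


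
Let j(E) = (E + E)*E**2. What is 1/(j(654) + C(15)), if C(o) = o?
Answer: 1/559452543 ≈ 1.7875e-9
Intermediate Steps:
j(E) = 2*E**3 (j(E) = (2*E)*E**2 = 2*E**3)
1/(j(654) + C(15)) = 1/(2*654**3 + 15) = 1/(2*279726264 + 15) = 1/(559452528 + 15) = 1/559452543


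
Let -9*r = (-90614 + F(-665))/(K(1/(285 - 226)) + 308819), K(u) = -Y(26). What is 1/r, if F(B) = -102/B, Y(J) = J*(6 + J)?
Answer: 1843302195/60258208 ≈ 30.590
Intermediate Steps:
K(u) = -832 (K(u) = -26*(6 + 26) = -26*32 = -1*832 = -832)
r = 60258208/1843302195 (r = -(-90614 - 102/(-665))/(9*(-832 + 308819)) = -(-90614 - 102*(-1/665))/(9*307987) = -(-90614 + 102/665)/(9*307987) = -(-60258208)/(5985*307987) = -1/9*(-60258208/204811355) = 60258208/1843302195 ≈ 0.032690)
1/r = 1/(60258208/1843302195) = 1843302195/60258208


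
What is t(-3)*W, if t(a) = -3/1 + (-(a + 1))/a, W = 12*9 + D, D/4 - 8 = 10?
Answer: -660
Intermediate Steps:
D = 72 (D = 32 + 4*10 = 32 + 40 = 72)
W = 180 (W = 12*9 + 72 = 108 + 72 = 180)
t(a) = -3 + (-1 - a)/a (t(a) = -3*1 + (-(1 + a))/a = -3 + (-1 - a)/a)
t(-3)*W = (-4 - 1/(-3))*180 = (-4 - 1*(-1/3))*180 = (-4 + 1/3)*180 = -11/3*180 = -660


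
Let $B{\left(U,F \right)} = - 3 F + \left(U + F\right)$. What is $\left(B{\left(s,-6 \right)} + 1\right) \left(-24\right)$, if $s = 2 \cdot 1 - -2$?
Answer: $-408$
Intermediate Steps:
$s = 4$ ($s = 2 + 2 = 4$)
$B{\left(U,F \right)} = U - 2 F$ ($B{\left(U,F \right)} = - 3 F + \left(F + U\right) = U - 2 F$)
$\left(B{\left(s,-6 \right)} + 1\right) \left(-24\right) = \left(\left(4 - -12\right) + 1\right) \left(-24\right) = \left(\left(4 + 12\right) + 1\right) \left(-24\right) = \left(16 + 1\right) \left(-24\right) = 17 \left(-24\right) = -408$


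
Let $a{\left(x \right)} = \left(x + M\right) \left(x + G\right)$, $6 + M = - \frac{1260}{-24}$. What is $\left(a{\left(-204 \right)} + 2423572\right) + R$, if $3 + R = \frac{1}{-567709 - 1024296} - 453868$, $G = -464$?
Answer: $\frac{3303268686554}{1592005} \approx 2.0749 \cdot 10^{6}$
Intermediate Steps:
$M = \frac{93}{2}$ ($M = -6 - \frac{1260}{-24} = -6 - - \frac{105}{2} = -6 + \frac{105}{2} = \frac{93}{2} \approx 46.5$)
$R = - \frac{722564901356}{1592005}$ ($R = -3 - \left(453868 - \frac{1}{-567709 - 1024296}\right) = -3 - \left(453868 - \frac{1}{-1592005}\right) = -3 - \frac{722560125341}{1592005} = - \frac{722564901356}{1592005} \approx -4.5387 \cdot 10^{5}$)
$a{\left(x \right)} = \left(-464 + x\right) \left(\frac{93}{2} + x\right)$ ($a{\left(x \right)} = \left(x + \frac{93}{2}\right) \left(x - 464\right) = \left(\frac{93}{2} + x\right) \left(-464 + x\right) = \left(-464 + x\right) \left(\frac{93}{2} + x\right)$)
$\left(a{\left(-204 \right)} + 2423572\right) + R = \left(\left(-21576 + \left(-204\right)^{2} - -85170\right) + 2423572\right) - \frac{722564901356}{1592005} = \left(\left(-21576 + 41616 + 85170\right) + 2423572\right) - \frac{722564901356}{1592005} = \left(105210 + 2423572\right) - \frac{722564901356}{1592005} = 2528782 - \frac{722564901356}{1592005} = \frac{3303268686554}{1592005}$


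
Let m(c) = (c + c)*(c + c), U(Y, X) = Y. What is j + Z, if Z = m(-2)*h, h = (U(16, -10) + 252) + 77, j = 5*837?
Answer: 9705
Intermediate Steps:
m(c) = 4*c**2 (m(c) = (2*c)*(2*c) = 4*c**2)
j = 4185
h = 345 (h = (16 + 252) + 77 = 268 + 77 = 345)
Z = 5520 (Z = (4*(-2)**2)*345 = (4*4)*345 = 16*345 = 5520)
j + Z = 4185 + 5520 = 9705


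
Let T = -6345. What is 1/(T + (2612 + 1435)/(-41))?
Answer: -41/264192 ≈ -0.00015519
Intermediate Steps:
1/(T + (2612 + 1435)/(-41)) = 1/(-6345 + (2612 + 1435)/(-41)) = 1/(-6345 + 4047*(-1/41)) = 1/(-6345 - 4047/41) = 1/(-264192/41) = -41/264192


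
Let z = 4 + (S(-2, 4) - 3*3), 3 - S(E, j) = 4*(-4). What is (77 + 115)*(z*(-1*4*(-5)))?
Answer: 53760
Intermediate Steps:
S(E, j) = 19 (S(E, j) = 3 - 4*(-4) = 3 - 1*(-16) = 3 + 16 = 19)
z = 14 (z = 4 + (19 - 3*3) = 4 + (19 - 9) = 4 + 10 = 14)
(77 + 115)*(z*(-1*4*(-5))) = (77 + 115)*(14*(-1*4*(-5))) = 192*(14*(-4*(-5))) = 192*(14*20) = 192*280 = 53760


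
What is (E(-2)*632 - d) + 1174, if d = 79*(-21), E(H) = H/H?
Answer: 3465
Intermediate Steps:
E(H) = 1
d = -1659
(E(-2)*632 - d) + 1174 = (1*632 - 1*(-1659)) + 1174 = (632 + 1659) + 1174 = 2291 + 1174 = 3465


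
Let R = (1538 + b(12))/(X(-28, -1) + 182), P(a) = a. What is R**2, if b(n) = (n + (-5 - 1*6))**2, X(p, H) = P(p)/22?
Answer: 286591041/3952144 ≈ 72.515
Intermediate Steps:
X(p, H) = p/22
b(n) = (-11 + n)**2 (b(n) = (n + (-5 - 6))**2 = (n - 11)**2 = (-11 + n)**2)
R = 16929/1988 (R = (1538 + (-11 + 12)**2)/((1/22)*(-28) + 182) = (1538 + 1**2)/(-14/11 + 182) = (1538 + 1)/(1988/11) = 1539*(11/1988) = 16929/1988 ≈ 8.5156)
R**2 = (16929/1988)**2 = 286591041/3952144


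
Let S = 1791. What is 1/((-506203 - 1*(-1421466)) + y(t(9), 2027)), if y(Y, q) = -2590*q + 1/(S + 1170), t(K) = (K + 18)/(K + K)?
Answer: -2961/12834948986 ≈ -2.3070e-7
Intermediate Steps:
t(K) = (18 + K)/(2*K) (t(K) = (18 + K)/((2*K)) = (18 + K)*(1/(2*K)) = (18 + K)/(2*K))
y(Y, q) = 1/2961 - 2590*q (y(Y, q) = -2590*q + 1/(1791 + 1170) = -2590*q + 1/2961 = 1/2961 - 2590*q)
1/((-506203 - 1*(-1421466)) + y(t(9), 2027)) = 1/((-506203 - 1*(-1421466)) + (1/2961 - 2590*2027)) = 1/((-506203 + 1421466) + (1/2961 - 5249930)) = 1/(915263 - 15545042729/2961) = 1/(-12834948986/2961) = -2961/12834948986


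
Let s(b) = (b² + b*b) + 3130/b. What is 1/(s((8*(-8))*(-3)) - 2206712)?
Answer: -96/204764899 ≈ -4.6883e-7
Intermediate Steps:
s(b) = 2*b² + 3130/b (s(b) = (b² + b²) + 3130/b = 2*b² + 3130/b)
1/(s((8*(-8))*(-3)) - 2206712) = 1/(2*(1565 + ((8*(-8))*(-3))³)/(((8*(-8))*(-3))) - 2206712) = 1/(2*(1565 + (-64*(-3))³)/((-64*(-3))) - 2206712) = 1/(2*(1565 + 192³)/192 - 2206712) = 1/(2*(1/192)*(1565 + 7077888) - 2206712) = 1/(2*(1/192)*7079453 - 2206712) = 1/(7079453/96 - 2206712) = 1/(-204764899/96) = -96/204764899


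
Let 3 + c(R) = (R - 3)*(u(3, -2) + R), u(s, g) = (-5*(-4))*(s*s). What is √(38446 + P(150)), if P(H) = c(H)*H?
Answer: 8*√114289 ≈ 2704.5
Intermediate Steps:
u(s, g) = 20*s²
c(R) = -3 + (-3 + R)*(180 + R) (c(R) = -3 + (R - 3)*(20*3² + R) = -3 + (-3 + R)*(20*9 + R) = -3 + (-3 + R)*(180 + R))
P(H) = H*(-543 + H² + 177*H) (P(H) = (-543 + H² + 177*H)*H = H*(-543 + H² + 177*H))
√(38446 + P(150)) = √(38446 + 150*(-543 + 150² + 177*150)) = √(38446 + 150*(-543 + 22500 + 26550)) = √(38446 + 150*48507) = √(38446 + 7276050) = √7314496 = 8*√114289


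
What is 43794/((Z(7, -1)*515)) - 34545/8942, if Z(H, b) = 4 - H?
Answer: -148325991/4605130 ≈ -32.209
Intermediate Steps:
43794/((Z(7, -1)*515)) - 34545/8942 = 43794/(((4 - 1*7)*515)) - 34545/8942 = 43794/(((4 - 7)*515)) - 34545*1/8942 = 43794/((-3*515)) - 34545/8942 = 43794/(-1545) - 34545/8942 = 43794*(-1/1545) - 34545/8942 = -14598/515 - 34545/8942 = -148325991/4605130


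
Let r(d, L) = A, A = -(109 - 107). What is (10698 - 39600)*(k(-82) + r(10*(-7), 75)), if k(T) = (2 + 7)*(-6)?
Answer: 1618512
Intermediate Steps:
A = -2 (A = -1*2 = -2)
k(T) = -54 (k(T) = 9*(-6) = -54)
r(d, L) = -2
(10698 - 39600)*(k(-82) + r(10*(-7), 75)) = (10698 - 39600)*(-54 - 2) = -28902*(-56) = 1618512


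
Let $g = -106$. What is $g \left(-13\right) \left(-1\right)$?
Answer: $-1378$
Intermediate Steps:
$g \left(-13\right) \left(-1\right) = \left(-106\right) \left(-13\right) \left(-1\right) = 1378 \left(-1\right) = -1378$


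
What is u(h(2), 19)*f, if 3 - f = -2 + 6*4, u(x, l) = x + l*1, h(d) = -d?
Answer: -323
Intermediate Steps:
u(x, l) = l + x (u(x, l) = x + l = l + x)
f = -19 (f = 3 - (-2 + 6*4) = 3 - (-2 + 24) = 3 - 1*22 = 3 - 22 = -19)
u(h(2), 19)*f = (19 - 1*2)*(-19) = (19 - 2)*(-19) = 17*(-19) = -323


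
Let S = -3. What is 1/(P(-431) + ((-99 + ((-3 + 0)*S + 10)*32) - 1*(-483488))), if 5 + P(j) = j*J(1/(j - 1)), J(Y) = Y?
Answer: 432/209084975 ≈ 2.0661e-6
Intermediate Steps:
P(j) = -5 + j/(-1 + j) (P(j) = -5 + j/(j - 1) = -5 + j/(-1 + j))
1/(P(-431) + ((-99 + ((-3 + 0)*S + 10)*32) - 1*(-483488))) = 1/((5 - 4*(-431))/(-1 - 431) + ((-99 + ((-3 + 0)*(-3) + 10)*32) - 1*(-483488))) = 1/((5 + 1724)/(-432) + ((-99 + (-3*(-3) + 10)*32) + 483488)) = 1/(-1/432*1729 + ((-99 + (9 + 10)*32) + 483488)) = 1/(-1729/432 + ((-99 + 19*32) + 483488)) = 1/(-1729/432 + ((-99 + 608) + 483488)) = 1/(-1729/432 + (509 + 483488)) = 1/(-1729/432 + 483997) = 1/(209084975/432) = 432/209084975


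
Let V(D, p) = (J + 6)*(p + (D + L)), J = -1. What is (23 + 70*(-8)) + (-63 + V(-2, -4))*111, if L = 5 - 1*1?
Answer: -8640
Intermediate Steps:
L = 4 (L = 5 - 1 = 4)
V(D, p) = 20 + 5*D + 5*p (V(D, p) = (-1 + 6)*(p + (D + 4)) = 5*(p + (4 + D)) = 5*(4 + D + p) = 20 + 5*D + 5*p)
(23 + 70*(-8)) + (-63 + V(-2, -4))*111 = (23 + 70*(-8)) + (-63 + (20 + 5*(-2) + 5*(-4)))*111 = (23 - 560) + (-63 + (20 - 10 - 20))*111 = -537 + (-63 - 10)*111 = -537 - 73*111 = -537 - 8103 = -8640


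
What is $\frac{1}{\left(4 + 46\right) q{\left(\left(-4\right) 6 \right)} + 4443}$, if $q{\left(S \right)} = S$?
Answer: $\frac{1}{3243} \approx 0.00030836$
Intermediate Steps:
$\frac{1}{\left(4 + 46\right) q{\left(\left(-4\right) 6 \right)} + 4443} = \frac{1}{\left(4 + 46\right) \left(\left(-4\right) 6\right) + 4443} = \frac{1}{50 \left(-24\right) + 4443} = \frac{1}{-1200 + 4443} = \frac{1}{3243}$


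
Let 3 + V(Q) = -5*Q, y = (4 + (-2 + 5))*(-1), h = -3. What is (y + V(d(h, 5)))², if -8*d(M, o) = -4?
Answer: 625/4 ≈ 156.25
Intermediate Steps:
d(M, o) = ½ (d(M, o) = -⅛*(-4) = ½)
y = -7 (y = (4 + 3)*(-1) = 7*(-1) = -7)
V(Q) = -3 - 5*Q
(y + V(d(h, 5)))² = (-7 + (-3 - 5*½))² = (-7 + (-3 - 5/2))² = (-7 - 11/2)² = (-25/2)² = 625/4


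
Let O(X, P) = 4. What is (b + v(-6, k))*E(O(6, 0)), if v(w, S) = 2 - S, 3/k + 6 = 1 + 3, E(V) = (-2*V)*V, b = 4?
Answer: -240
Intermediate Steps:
E(V) = -2*V**2
k = -3/2 (k = 3/(-6 + (1 + 3)) = 3/(-6 + 4) = 3/(-2) = 3*(-1/2) = -3/2 ≈ -1.5000)
(b + v(-6, k))*E(O(6, 0)) = (4 + (2 - 1*(-3/2)))*(-2*4**2) = (4 + (2 + 3/2))*(-2*16) = (4 + 7/2)*(-32) = (15/2)*(-32) = -240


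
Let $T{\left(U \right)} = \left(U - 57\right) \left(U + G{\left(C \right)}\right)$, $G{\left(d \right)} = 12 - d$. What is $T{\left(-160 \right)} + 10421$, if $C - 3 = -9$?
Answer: $41235$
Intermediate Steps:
$C = -6$ ($C = 3 - 9 = -6$)
$T{\left(U \right)} = \left(-57 + U\right) \left(18 + U\right)$ ($T{\left(U \right)} = \left(U - 57\right) \left(U + \left(12 - -6\right)\right) = \left(-57 + U\right) \left(U + \left(12 + 6\right)\right) = \left(-57 + U\right) \left(U + 18\right) = \left(-57 + U\right) \left(18 + U\right)$)
$T{\left(-160 \right)} + 10421 = \left(-1026 + \left(-160\right)^{2} - -6240\right) + 10421 = \left(-1026 + 25600 + 6240\right) + 10421 = 30814 + 10421 = 41235$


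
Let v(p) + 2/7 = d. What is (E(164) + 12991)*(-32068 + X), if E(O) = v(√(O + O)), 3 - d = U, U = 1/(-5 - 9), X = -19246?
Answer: -4667341841/7 ≈ -6.6676e+8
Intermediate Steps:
U = -1/14 (U = 1/(-14) = -1/14 ≈ -0.071429)
d = 43/14 (d = 3 - 1*(-1/14) = 3 + 1/14 = 43/14 ≈ 3.0714)
v(p) = 39/14 (v(p) = -2/7 + 43/14 = 39/14)
E(O) = 39/14
(E(164) + 12991)*(-32068 + X) = (39/14 + 12991)*(-32068 - 19246) = (181913/14)*(-51314) = -4667341841/7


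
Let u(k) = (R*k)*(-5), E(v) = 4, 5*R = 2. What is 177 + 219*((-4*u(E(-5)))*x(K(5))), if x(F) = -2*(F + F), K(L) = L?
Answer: -139983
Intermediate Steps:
R = ⅖ (R = (⅕)*2 = ⅖ ≈ 0.40000)
x(F) = -4*F
u(k) = -2*k (u(k) = (2*k/5)*(-5) = -2*k)
177 + 219*((-4*u(E(-5)))*x(K(5))) = 177 + 219*((-(-8)*4)*(-4*5)) = 177 + 219*(-4*(-8)*(-20)) = 177 + 219*(32*(-20)) = 177 + 219*(-640) = 177 - 140160 = -139983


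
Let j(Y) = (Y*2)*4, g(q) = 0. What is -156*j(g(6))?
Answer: 0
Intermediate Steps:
j(Y) = 8*Y (j(Y) = (2*Y)*4 = 8*Y)
-156*j(g(6)) = -1248*0 = -156*0 = 0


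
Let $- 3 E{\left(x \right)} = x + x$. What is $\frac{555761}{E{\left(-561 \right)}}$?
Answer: $\frac{555761}{374} \approx 1486.0$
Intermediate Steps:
$E{\left(x \right)} = - \frac{2 x}{3}$ ($E{\left(x \right)} = - \frac{x + x}{3} = - \frac{2 x}{3}$)
$\frac{555761}{E{\left(-561 \right)}} = \frac{555761}{\left(- \frac{2}{3}\right) \left(-561\right)} = \frac{555761}{374}$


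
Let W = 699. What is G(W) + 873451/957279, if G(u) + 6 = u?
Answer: 664267798/957279 ≈ 693.91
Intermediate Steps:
G(u) = -6 + u
G(W) + 873451/957279 = (-6 + 699) + 873451/957279 = 693 + 873451*(1/957279) = 693 + 873451/957279 = 664267798/957279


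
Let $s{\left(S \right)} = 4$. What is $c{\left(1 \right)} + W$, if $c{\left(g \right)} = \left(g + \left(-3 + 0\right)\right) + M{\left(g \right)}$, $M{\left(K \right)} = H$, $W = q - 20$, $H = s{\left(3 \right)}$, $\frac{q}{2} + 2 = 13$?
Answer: $4$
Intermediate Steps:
$q = 22$ ($q = -4 + 2 \cdot 13 = -4 + 26 = 22$)
$H = 4$
$W = 2$ ($W = 22 - 20 = 2$)
$M{\left(K \right)} = 4$
$c{\left(g \right)} = 1 + g$ ($c{\left(g \right)} = \left(g + \left(-3 + 0\right)\right) + 4 = \left(g - 3\right) + 4 = \left(-3 + g\right) + 4 = 1 + g$)
$c{\left(1 \right)} + W = \left(1 + 1\right) + 2 = 2 + 2 = 4$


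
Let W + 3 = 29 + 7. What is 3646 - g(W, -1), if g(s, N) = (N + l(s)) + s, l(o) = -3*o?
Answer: 3713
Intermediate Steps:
W = 33 (W = -3 + (29 + 7) = -3 + 36 = 33)
g(s, N) = N - 2*s (g(s, N) = (N - 3*s) + s = N - 2*s)
3646 - g(W, -1) = 3646 - (-1 - 2*33) = 3646 - (-1 - 66) = 3646 - 1*(-67) = 3646 + 67 = 3713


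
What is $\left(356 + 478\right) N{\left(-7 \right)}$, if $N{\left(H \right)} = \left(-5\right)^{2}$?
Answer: $20850$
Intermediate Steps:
$N{\left(H \right)} = 25$
$\left(356 + 478\right) N{\left(-7 \right)} = \left(356 + 478\right) 25 = 834 \cdot 25 = 20850$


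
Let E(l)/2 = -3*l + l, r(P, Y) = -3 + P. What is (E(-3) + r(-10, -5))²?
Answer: 1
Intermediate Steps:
E(l) = -4*l (E(l) = 2*(-3*l + l) = 2*(-2*l) = -4*l)
(E(-3) + r(-10, -5))² = (-4*(-3) + (-3 - 10))² = (12 - 13)² = (-1)² = 1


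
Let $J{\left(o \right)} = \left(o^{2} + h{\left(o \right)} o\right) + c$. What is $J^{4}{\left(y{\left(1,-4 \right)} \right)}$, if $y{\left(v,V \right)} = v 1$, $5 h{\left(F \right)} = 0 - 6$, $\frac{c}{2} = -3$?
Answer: $\frac{923521}{625} \approx 1477.6$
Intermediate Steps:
$c = -6$ ($c = 2 \left(-3\right) = -6$)
$h{\left(F \right)} = - \frac{6}{5}$ ($h{\left(F \right)} = \frac{0 - 6}{5} = \frac{1}{5} \left(-6\right) = - \frac{6}{5}$)
$y{\left(v,V \right)} = v$
$J{\left(o \right)} = -6 + o^{2} - \frac{6 o}{5}$ ($J{\left(o \right)} = \left(o^{2} - \frac{6 o}{5}\right) - 6 = -6 + o^{2} - \frac{6 o}{5}$)
$J^{4}{\left(y{\left(1,-4 \right)} \right)} = \left(-6 + 1^{2} - \frac{6}{5}\right)^{4} = \left(-6 + 1 - \frac{6}{5}\right)^{4} = \left(- \frac{31}{5}\right)^{4} = \frac{923521}{625}$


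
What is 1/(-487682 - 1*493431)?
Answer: -1/981113 ≈ -1.0193e-6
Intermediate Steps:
1/(-487682 - 1*493431) = 1/(-487682 - 493431) = 1/(-981113) = -1/981113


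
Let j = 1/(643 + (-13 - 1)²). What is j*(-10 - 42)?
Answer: -52/839 ≈ -0.061979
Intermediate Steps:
j = 1/839 (j = 1/(643 + (-14)²) = 1/(643 + 196) = 1/839 ≈ 0.0011919)
j*(-10 - 42) = (-10 - 42)/839 = (1/839)*(-52) = -52/839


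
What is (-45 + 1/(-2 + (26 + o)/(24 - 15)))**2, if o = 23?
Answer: 1920996/961 ≈ 1999.0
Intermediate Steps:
(-45 + 1/(-2 + (26 + o)/(24 - 15)))**2 = (-45 + 1/(-2 + (26 + 23)/(24 - 15)))**2 = (-45 + 1/(-2 + 49/9))**2 = (-45 + 1/(31/9))**2 = (-45 + 9/31)**2 = (-1386/31)**2 = 1920996/961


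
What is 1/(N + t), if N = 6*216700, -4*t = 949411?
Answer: 4/4251389 ≈ 9.4087e-7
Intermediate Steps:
t = -949411/4 (t = -¼*949411 = -949411/4 ≈ -2.3735e+5)
N = 1300200
1/(N + t) = 1/(1300200 - 949411/4) = 1/(4251389/4) = 4/4251389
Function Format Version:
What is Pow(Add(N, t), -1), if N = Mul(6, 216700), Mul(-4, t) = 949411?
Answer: Rational(4, 4251389) ≈ 9.4087e-7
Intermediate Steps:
t = Rational(-949411, 4) (t = Mul(Rational(-1, 4), 949411) = Rational(-949411, 4) ≈ -2.3735e+5)
N = 1300200
Pow(Add(N, t), -1) = Pow(Add(1300200, Rational(-949411, 4)), -1) = Pow(Rational(4251389, 4), -1) = Rational(4, 4251389)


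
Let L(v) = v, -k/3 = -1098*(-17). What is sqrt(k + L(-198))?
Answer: 6*I*sqrt(1561) ≈ 237.06*I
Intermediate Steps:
k = -55998 (k = -(-3294)*(-17) = -3*18666 = -55998)
sqrt(k + L(-198)) = sqrt(-55998 - 198) = sqrt(-56196) = 6*I*sqrt(1561)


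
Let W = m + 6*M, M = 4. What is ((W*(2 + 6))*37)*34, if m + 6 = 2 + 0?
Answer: 201280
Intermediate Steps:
m = -4 (m = -6 + (2 + 0) = -6 + 2 = -4)
W = 20 (W = -4 + 6*4 = -4 + 24 = 20)
((W*(2 + 6))*37)*34 = ((20*(2 + 6))*37)*34 = ((20*8)*37)*34 = (160*37)*34 = 5920*34 = 201280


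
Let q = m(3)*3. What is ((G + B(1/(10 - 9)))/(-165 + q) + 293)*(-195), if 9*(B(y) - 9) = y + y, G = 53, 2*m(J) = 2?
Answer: -13865605/243 ≈ -57060.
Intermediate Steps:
m(J) = 1 (m(J) = (½)*2 = 1)
q = 3 (q = 1*3 = 3)
B(y) = 9 + 2*y/9 (B(y) = 9 + (y + y)/9 = 9 + (2*y)/9 = 9 + 2*y/9)
((G + B(1/(10 - 9)))/(-165 + q) + 293)*(-195) = ((53 + (9 + 2/(9*(10 - 9))))/(-165 + 3) + 293)*(-195) = ((53 + (9 + (2/9)/1))/(-162) + 293)*(-195) = ((53 + (9 + (2/9)*1))*(-1/162) + 293)*(-195) = ((53 + (9 + 2/9))*(-1/162) + 293)*(-195) = ((53 + 83/9)*(-1/162) + 293)*(-195) = ((560/9)*(-1/162) + 293)*(-195) = (-280/729 + 293)*(-195) = (213317/729)*(-195) = -13865605/243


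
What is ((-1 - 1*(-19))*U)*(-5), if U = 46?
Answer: -4140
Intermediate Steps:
((-1 - 1*(-19))*U)*(-5) = ((-1 - 1*(-19))*46)*(-5) = ((-1 + 19)*46)*(-5) = (18*46)*(-5) = 828*(-5) = -4140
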